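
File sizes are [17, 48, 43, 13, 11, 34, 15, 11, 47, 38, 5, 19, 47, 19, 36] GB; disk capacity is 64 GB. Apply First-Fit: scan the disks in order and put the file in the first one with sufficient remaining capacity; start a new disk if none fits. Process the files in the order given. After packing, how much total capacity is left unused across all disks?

Put 17 GB in disk 1; 47 GB remain.
Put 48 GB in disk 2; 16 GB remain.
Put 43 GB in disk 1; 4 GB remain.
Put 13 GB in disk 2; 3 GB remain.
Put 11 GB in disk 3; 53 GB remain.
Put 34 GB in disk 3; 19 GB remain.
Put 15 GB in disk 3; 4 GB remain.
Put 11 GB in disk 4; 53 GB remain.
Put 47 GB in disk 4; 6 GB remain.
Put 38 GB in disk 5; 26 GB remain.
Put 5 GB in disk 4; 1 GB remain.
Put 19 GB in disk 5; 7 GB remain.
Put 47 GB in disk 6; 17 GB remain.
Put 19 GB in disk 7; 45 GB remain.
Put 36 GB in disk 7; 9 GB remain.
7 disks × 64 GB = 448 GB; used 403 GB; unused 45 GB.

45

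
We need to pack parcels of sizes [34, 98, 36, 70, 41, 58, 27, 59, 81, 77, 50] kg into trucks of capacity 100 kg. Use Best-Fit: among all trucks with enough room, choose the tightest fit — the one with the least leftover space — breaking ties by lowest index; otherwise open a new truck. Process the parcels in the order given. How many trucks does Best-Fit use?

Put 34 kg in truck 1; 66 kg remain.
Put 98 kg in truck 2; 2 kg remain.
Put 36 kg in truck 1; 30 kg remain.
Put 70 kg in truck 3; 30 kg remain.
Put 41 kg in truck 4; 59 kg remain.
Put 58 kg in truck 4; 1 kg remain.
Put 27 kg in truck 1; 3 kg remain.
Put 59 kg in truck 5; 41 kg remain.
Put 81 kg in truck 6; 19 kg remain.
Put 77 kg in truck 7; 23 kg remain.
Put 50 kg in truck 8; 50 kg remain.
Final trucks: [34,36,27] [98] [70] [41,58] [59] [81] [77] [50].

8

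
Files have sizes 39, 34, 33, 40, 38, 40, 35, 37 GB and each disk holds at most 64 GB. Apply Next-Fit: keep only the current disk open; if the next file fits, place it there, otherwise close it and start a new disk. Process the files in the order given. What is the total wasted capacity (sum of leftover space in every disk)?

216

disk 1: place 39 GB, 25 GB left
disk 2: place 34 GB, 30 GB left
disk 3: place 33 GB, 31 GB left
disk 4: place 40 GB, 24 GB left
disk 5: place 38 GB, 26 GB left
disk 6: place 40 GB, 24 GB left
disk 7: place 35 GB, 29 GB left
disk 8: place 37 GB, 27 GB left
8 disks × 64 GB = 512 GB; used 296 GB; unused 216 GB.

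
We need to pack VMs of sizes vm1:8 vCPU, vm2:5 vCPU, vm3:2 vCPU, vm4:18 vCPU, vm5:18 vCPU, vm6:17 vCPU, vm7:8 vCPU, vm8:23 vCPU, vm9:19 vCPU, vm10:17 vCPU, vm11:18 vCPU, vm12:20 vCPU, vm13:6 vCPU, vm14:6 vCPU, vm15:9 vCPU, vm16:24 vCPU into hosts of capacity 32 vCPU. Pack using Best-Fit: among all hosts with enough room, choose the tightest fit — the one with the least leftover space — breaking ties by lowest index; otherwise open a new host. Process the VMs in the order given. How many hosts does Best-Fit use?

host 1: place vm1 (8 vCPU), 24 vCPU left
host 1: place vm2 (5 vCPU), 19 vCPU left
host 1: place vm3 (2 vCPU), 17 vCPU left
host 2: place vm4 (18 vCPU), 14 vCPU left
host 3: place vm5 (18 vCPU), 14 vCPU left
host 1: place vm6 (17 vCPU), 0 vCPU left
host 2: place vm7 (8 vCPU), 6 vCPU left
host 4: place vm8 (23 vCPU), 9 vCPU left
host 5: place vm9 (19 vCPU), 13 vCPU left
host 6: place vm10 (17 vCPU), 15 vCPU left
host 7: place vm11 (18 vCPU), 14 vCPU left
host 8: place vm12 (20 vCPU), 12 vCPU left
host 2: place vm13 (6 vCPU), 0 vCPU left
host 4: place vm14 (6 vCPU), 3 vCPU left
host 8: place vm15 (9 vCPU), 3 vCPU left
host 9: place vm16 (24 vCPU), 8 vCPU left
Final hosts: [8,5,2,17] [18,8,6] [18] [23,6] [19] [17] [18] [20,9] [24].

9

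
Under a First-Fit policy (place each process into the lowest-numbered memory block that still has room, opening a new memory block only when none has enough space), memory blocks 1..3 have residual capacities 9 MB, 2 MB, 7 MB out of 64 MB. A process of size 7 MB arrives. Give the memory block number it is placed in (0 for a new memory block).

1

Memory blocks with room: memory block 1 (9 MB), memory block 3 (7 MB).
The first with room is memory block 1.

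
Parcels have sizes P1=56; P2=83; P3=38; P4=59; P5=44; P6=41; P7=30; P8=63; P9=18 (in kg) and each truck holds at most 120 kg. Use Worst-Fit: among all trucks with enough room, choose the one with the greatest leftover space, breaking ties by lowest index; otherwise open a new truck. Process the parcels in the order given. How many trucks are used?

truck 1: place P1 (56 kg), 64 kg left
truck 2: place P2 (83 kg), 37 kg left
truck 1: place P3 (38 kg), 26 kg left
truck 3: place P4 (59 kg), 61 kg left
truck 3: place P5 (44 kg), 17 kg left
truck 4: place P6 (41 kg), 79 kg left
truck 4: place P7 (30 kg), 49 kg left
truck 5: place P8 (63 kg), 57 kg left
truck 5: place P9 (18 kg), 39 kg left
Final trucks: [56,38] [83] [59,44] [41,30] [63,18].

5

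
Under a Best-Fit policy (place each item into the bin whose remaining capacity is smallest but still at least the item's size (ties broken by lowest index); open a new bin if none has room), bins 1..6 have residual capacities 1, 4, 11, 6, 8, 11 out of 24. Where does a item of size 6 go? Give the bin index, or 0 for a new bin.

4

Bins with room: bin 3 (11), bin 4 (6), bin 5 (8), bin 6 (11).
Tightest fit is bin 4 with 6 free.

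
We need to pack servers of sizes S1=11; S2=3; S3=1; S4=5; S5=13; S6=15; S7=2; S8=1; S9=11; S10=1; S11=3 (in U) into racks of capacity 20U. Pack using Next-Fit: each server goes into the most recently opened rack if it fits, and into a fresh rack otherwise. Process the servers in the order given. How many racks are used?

4

S1 (11U) → rack 1 (remaining 9U)
S2 (3U) → rack 1 (remaining 6U)
S3 (1U) → rack 1 (remaining 5U)
S4 (5U) → rack 1 (remaining 0U)
S5 (13U) → rack 2 (remaining 7U)
S6 (15U) → rack 3 (remaining 5U)
S7 (2U) → rack 3 (remaining 3U)
S8 (1U) → rack 3 (remaining 2U)
S9 (11U) → rack 4 (remaining 9U)
S10 (1U) → rack 4 (remaining 8U)
S11 (3U) → rack 4 (remaining 5U)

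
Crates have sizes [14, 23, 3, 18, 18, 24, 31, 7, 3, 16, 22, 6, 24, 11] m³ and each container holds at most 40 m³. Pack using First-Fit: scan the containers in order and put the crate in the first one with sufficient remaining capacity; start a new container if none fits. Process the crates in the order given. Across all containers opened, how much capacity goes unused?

20

container 1: place 14 m³, 26 m³ left
container 1: place 23 m³, 3 m³ left
container 1: place 3 m³, 0 m³ left
container 2: place 18 m³, 22 m³ left
container 2: place 18 m³, 4 m³ left
container 3: place 24 m³, 16 m³ left
container 4: place 31 m³, 9 m³ left
container 3: place 7 m³, 9 m³ left
container 2: place 3 m³, 1 m³ left
container 5: place 16 m³, 24 m³ left
container 5: place 22 m³, 2 m³ left
container 3: place 6 m³, 3 m³ left
container 6: place 24 m³, 16 m³ left
container 6: place 11 m³, 5 m³ left
6 containers × 40 m³ = 240 m³; used 220 m³; unused 20 m³.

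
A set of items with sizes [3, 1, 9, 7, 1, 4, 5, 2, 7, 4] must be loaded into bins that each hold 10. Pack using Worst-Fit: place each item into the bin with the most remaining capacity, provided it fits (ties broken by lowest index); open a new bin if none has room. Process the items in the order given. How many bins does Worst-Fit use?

Put 3 in bin 1; 7 remain.
Put 1 in bin 1; 6 remain.
Put 9 in bin 2; 1 remain.
Put 7 in bin 3; 3 remain.
Put 1 in bin 1; 5 remain.
Put 4 in bin 1; 1 remain.
Put 5 in bin 4; 5 remain.
Put 2 in bin 4; 3 remain.
Put 7 in bin 5; 3 remain.
Put 4 in bin 6; 6 remain.
Final bins: [3,1,1,4] [9] [7] [5,2] [7] [4].

6 bins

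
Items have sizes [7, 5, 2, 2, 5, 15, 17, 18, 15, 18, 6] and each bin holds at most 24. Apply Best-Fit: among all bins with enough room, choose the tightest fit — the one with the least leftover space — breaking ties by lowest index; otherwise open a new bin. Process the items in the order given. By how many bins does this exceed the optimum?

Best-Fit: [7,5,2,2,5] [15] [17] [18,6] [15] [18] → 6 bins.
Total size 110; any packing needs at least ⌈110/24⌉ = 5 bins.
An optimal packing achieves that bound: [18,6] [18,5] [17,7] [15,5,2,2] [15] → 5 bins.
Excess: 6 − 5 = 1.

1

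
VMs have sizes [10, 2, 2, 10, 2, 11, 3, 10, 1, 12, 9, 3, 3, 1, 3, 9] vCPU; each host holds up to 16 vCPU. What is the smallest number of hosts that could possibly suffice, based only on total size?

6

Total size = 10 + 2 + 2 + 10 + 2 + 11 + 3 + 10 + 1 + 12 + 9 + 3 + 3 + 1 + 3 + 9 = 91 vCPU.
⌈91 / 16⌉ = 6.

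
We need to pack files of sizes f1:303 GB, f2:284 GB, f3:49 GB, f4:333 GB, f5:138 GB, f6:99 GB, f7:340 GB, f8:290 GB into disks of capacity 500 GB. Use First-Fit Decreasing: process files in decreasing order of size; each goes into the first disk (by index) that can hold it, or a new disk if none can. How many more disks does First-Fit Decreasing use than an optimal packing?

0

First-Fit Decreasing: [340,138] [333,99,49] [303] [290] [284] → 5 disks.
5 files exceed 250 GB (half the capacity), and no two of those can share a disk, so at least 5 disks are needed.
So 5 is already optimal.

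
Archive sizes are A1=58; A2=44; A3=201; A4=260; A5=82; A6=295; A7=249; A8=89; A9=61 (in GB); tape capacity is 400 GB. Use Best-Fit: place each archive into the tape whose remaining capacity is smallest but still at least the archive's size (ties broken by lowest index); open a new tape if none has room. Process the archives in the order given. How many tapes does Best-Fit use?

tape 1: place A1 (58 GB), 342 GB left
tape 1: place A2 (44 GB), 298 GB left
tape 1: place A3 (201 GB), 97 GB left
tape 2: place A4 (260 GB), 140 GB left
tape 1: place A5 (82 GB), 15 GB left
tape 3: place A6 (295 GB), 105 GB left
tape 4: place A7 (249 GB), 151 GB left
tape 3: place A8 (89 GB), 16 GB left
tape 2: place A9 (61 GB), 79 GB left
Final tapes: [58,44,201,82] [260,61] [295,89] [249].

4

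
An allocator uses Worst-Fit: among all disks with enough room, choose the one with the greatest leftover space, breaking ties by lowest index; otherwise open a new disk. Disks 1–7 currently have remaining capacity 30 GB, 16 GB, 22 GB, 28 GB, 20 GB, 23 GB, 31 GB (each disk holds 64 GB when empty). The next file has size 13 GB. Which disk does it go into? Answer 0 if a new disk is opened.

7

Disks with room: disk 1 (30 GB), disk 2 (16 GB), disk 3 (22 GB), disk 4 (28 GB), disk 5 (20 GB), disk 6 (23 GB), disk 7 (31 GB).
Most room is disk 7 with 31 GB free.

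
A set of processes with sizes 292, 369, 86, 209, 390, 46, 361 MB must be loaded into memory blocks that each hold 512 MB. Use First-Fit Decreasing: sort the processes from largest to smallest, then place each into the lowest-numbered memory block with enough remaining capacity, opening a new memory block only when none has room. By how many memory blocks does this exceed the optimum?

0

First-Fit Decreasing: [390,86] [369,46] [361] [292,209] → 4 memory blocks.
Total size 1753 MB; any packing needs at least ⌈1753/512⌉ = 4 memory blocks.
So 4 is already optimal.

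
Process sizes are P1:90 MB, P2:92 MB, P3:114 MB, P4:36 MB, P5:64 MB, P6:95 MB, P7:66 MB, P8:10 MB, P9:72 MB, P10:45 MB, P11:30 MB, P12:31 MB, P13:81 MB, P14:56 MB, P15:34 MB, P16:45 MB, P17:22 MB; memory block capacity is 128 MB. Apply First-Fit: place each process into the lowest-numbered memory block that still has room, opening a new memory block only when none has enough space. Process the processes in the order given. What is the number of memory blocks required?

9 memory blocks

memory block 1: place P1 (90 MB), 38 MB left
memory block 2: place P2 (92 MB), 36 MB left
memory block 3: place P3 (114 MB), 14 MB left
memory block 1: place P4 (36 MB), 2 MB left
memory block 4: place P5 (64 MB), 64 MB left
memory block 5: place P6 (95 MB), 33 MB left
memory block 6: place P7 (66 MB), 62 MB left
memory block 2: place P8 (10 MB), 26 MB left
memory block 7: place P9 (72 MB), 56 MB left
memory block 4: place P10 (45 MB), 19 MB left
memory block 5: place P11 (30 MB), 3 MB left
memory block 6: place P12 (31 MB), 31 MB left
memory block 8: place P13 (81 MB), 47 MB left
memory block 7: place P14 (56 MB), 0 MB left
memory block 8: place P15 (34 MB), 13 MB left
memory block 9: place P16 (45 MB), 83 MB left
memory block 2: place P17 (22 MB), 4 MB left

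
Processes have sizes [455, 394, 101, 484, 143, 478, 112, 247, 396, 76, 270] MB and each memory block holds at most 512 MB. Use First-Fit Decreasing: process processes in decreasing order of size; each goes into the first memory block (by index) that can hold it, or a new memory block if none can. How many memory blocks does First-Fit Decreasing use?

7 memory blocks

Sorted descending: 484, 478, 455, 396, 394, 270, 247, 143, 112, 101, 76.
484 MB → memory block 1 (remaining 28 MB)
478 MB → memory block 2 (remaining 34 MB)
455 MB → memory block 3 (remaining 57 MB)
396 MB → memory block 4 (remaining 116 MB)
394 MB → memory block 5 (remaining 118 MB)
270 MB → memory block 6 (remaining 242 MB)
247 MB → memory block 7 (remaining 265 MB)
143 MB → memory block 6 (remaining 99 MB)
112 MB → memory block 4 (remaining 4 MB)
101 MB → memory block 5 (remaining 17 MB)
76 MB → memory block 6 (remaining 23 MB)
Final memory blocks: [484] [478] [455] [396,112] [394,101] [270,143,76] [247].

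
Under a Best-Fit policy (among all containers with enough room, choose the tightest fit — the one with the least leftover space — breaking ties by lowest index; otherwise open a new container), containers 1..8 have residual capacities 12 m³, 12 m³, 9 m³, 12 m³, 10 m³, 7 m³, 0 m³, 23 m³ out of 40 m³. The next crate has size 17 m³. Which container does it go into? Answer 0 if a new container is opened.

8

Containers with room: container 8 (23 m³).
Tightest fit is container 8 with 23 m³ free.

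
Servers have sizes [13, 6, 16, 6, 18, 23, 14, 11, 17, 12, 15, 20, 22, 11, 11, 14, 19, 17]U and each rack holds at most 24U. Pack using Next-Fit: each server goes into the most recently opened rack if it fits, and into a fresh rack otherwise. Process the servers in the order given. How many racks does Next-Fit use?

13U → rack 1 (remaining 11U)
6U → rack 1 (remaining 5U)
16U → rack 2 (remaining 8U)
6U → rack 2 (remaining 2U)
18U → rack 3 (remaining 6U)
23U → rack 4 (remaining 1U)
14U → rack 5 (remaining 10U)
11U → rack 6 (remaining 13U)
17U → rack 7 (remaining 7U)
12U → rack 8 (remaining 12U)
15U → rack 9 (remaining 9U)
20U → rack 10 (remaining 4U)
22U → rack 11 (remaining 2U)
11U → rack 12 (remaining 13U)
11U → rack 12 (remaining 2U)
14U → rack 13 (remaining 10U)
19U → rack 14 (remaining 5U)
17U → rack 15 (remaining 7U)

15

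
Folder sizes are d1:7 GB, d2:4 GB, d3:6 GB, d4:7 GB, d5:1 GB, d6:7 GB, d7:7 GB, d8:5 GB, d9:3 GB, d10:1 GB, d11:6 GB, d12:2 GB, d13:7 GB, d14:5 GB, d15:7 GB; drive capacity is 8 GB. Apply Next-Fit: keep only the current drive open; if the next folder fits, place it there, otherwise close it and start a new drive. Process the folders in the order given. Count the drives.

drive 1: place d1 (7 GB), 1 GB left
drive 2: place d2 (4 GB), 4 GB left
drive 3: place d3 (6 GB), 2 GB left
drive 4: place d4 (7 GB), 1 GB left
drive 4: place d5 (1 GB), 0 GB left
drive 5: place d6 (7 GB), 1 GB left
drive 6: place d7 (7 GB), 1 GB left
drive 7: place d8 (5 GB), 3 GB left
drive 7: place d9 (3 GB), 0 GB left
drive 8: place d10 (1 GB), 7 GB left
drive 8: place d11 (6 GB), 1 GB left
drive 9: place d12 (2 GB), 6 GB left
drive 10: place d13 (7 GB), 1 GB left
drive 11: place d14 (5 GB), 3 GB left
drive 12: place d15 (7 GB), 1 GB left
Final drives: [7] [4] [6] [7,1] [7] [7] [5,3] [1,6] [2] [7] [5] [7].

12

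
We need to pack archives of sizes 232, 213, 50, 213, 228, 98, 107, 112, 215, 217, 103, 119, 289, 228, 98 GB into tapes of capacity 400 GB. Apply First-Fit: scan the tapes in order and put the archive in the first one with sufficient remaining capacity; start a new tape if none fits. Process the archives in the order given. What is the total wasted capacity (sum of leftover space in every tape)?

678

Put 232 GB in tape 1; 168 GB remain.
Put 213 GB in tape 2; 187 GB remain.
Put 50 GB in tape 1; 118 GB remain.
Put 213 GB in tape 3; 187 GB remain.
Put 228 GB in tape 4; 172 GB remain.
Put 98 GB in tape 1; 20 GB remain.
Put 107 GB in tape 2; 80 GB remain.
Put 112 GB in tape 3; 75 GB remain.
Put 215 GB in tape 5; 185 GB remain.
Put 217 GB in tape 6; 183 GB remain.
Put 103 GB in tape 4; 69 GB remain.
Put 119 GB in tape 5; 66 GB remain.
Put 289 GB in tape 7; 111 GB remain.
Put 228 GB in tape 8; 172 GB remain.
Put 98 GB in tape 6; 85 GB remain.
8 tapes × 400 GB = 3200 GB; used 2522 GB; unused 678 GB.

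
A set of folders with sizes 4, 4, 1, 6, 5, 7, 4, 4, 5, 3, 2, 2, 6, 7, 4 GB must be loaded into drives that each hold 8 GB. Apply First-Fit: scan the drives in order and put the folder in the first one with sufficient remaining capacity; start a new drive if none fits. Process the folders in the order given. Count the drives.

drive 1: place 4 GB, 4 GB left
drive 1: place 4 GB, 0 GB left
drive 2: place 1 GB, 7 GB left
drive 2: place 6 GB, 1 GB left
drive 3: place 5 GB, 3 GB left
drive 4: place 7 GB, 1 GB left
drive 5: place 4 GB, 4 GB left
drive 5: place 4 GB, 0 GB left
drive 6: place 5 GB, 3 GB left
drive 3: place 3 GB, 0 GB left
drive 6: place 2 GB, 1 GB left
drive 7: place 2 GB, 6 GB left
drive 7: place 6 GB, 0 GB left
drive 8: place 7 GB, 1 GB left
drive 9: place 4 GB, 4 GB left
Final drives: [4,4] [1,6] [5,3] [7] [4,4] [5,2] [2,6] [7] [4].

9 drives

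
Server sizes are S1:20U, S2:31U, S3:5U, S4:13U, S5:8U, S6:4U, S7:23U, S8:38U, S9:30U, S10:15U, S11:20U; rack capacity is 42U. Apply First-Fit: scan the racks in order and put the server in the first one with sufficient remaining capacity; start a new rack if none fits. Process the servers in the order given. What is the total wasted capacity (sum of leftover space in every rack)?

45

rack 1: place S1 (20U), 22U left
rack 2: place S2 (31U), 11U left
rack 1: place S3 (5U), 17U left
rack 1: place S4 (13U), 4U left
rack 2: place S5 (8U), 3U left
rack 1: place S6 (4U), 0U left
rack 3: place S7 (23U), 19U left
rack 4: place S8 (38U), 4U left
rack 5: place S9 (30U), 12U left
rack 3: place S10 (15U), 4U left
rack 6: place S11 (20U), 22U left
6 racks × 42U = 252U; used 207U; unused 45U.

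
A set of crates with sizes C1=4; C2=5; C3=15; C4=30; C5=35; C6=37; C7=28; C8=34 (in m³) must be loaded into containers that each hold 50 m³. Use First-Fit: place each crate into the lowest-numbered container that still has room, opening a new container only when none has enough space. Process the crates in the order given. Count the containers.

6

Put C1 (4 m³) in container 1; 46 m³ remain.
Put C2 (5 m³) in container 1; 41 m³ remain.
Put C3 (15 m³) in container 1; 26 m³ remain.
Put C4 (30 m³) in container 2; 20 m³ remain.
Put C5 (35 m³) in container 3; 15 m³ remain.
Put C6 (37 m³) in container 4; 13 m³ remain.
Put C7 (28 m³) in container 5; 22 m³ remain.
Put C8 (34 m³) in container 6; 16 m³ remain.
Final containers: [4,5,15] [30] [35] [37] [28] [34].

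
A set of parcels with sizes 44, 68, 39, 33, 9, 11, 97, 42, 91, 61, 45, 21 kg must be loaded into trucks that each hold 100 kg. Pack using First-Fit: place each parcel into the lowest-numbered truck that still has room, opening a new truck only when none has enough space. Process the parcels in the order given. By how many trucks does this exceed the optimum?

1

First-Fit: [44,39,9] [68,11,21] [33,42] [97] [91] [61] [45] → 7 trucks.
Total size 561 kg; any packing needs at least ⌈561/100⌉ = 6 trucks.
An optimal packing achieves that bound: [97] [91,9] [68,21,11] [61,39] [45,44] [42,33] → 6 trucks.
Excess: 7 − 6 = 1.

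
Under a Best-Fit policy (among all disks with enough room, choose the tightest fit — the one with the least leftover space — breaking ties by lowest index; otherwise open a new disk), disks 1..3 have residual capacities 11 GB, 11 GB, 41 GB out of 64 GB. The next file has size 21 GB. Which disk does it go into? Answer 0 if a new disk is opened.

Disks with room: disk 3 (41 GB).
Tightest fit is disk 3 with 41 GB free.

3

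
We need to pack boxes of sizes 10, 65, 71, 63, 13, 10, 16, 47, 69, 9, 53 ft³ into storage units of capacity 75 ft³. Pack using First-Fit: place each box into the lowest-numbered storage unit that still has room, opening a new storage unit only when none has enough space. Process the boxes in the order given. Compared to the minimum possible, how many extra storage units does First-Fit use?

First-Fit: [10,65] [71] [63,10] [13,16,9] [47] [69] [53] → 7 storage units.
Total size 426 ft³; any packing needs at least ⌈426/75⌉ = 6 storage units.
An optimal packing achieves that bound: [71] [69] [65,10] [63,10] [53,16] [47,13,9] → 6 storage units.
Excess: 7 − 6 = 1.

1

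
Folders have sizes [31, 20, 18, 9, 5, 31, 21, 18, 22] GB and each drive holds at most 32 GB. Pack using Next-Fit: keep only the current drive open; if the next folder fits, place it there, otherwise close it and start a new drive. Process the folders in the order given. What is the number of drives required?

31 GB → drive 1 (remaining 1 GB)
20 GB → drive 2 (remaining 12 GB)
18 GB → drive 3 (remaining 14 GB)
9 GB → drive 3 (remaining 5 GB)
5 GB → drive 3 (remaining 0 GB)
31 GB → drive 4 (remaining 1 GB)
21 GB → drive 5 (remaining 11 GB)
18 GB → drive 6 (remaining 14 GB)
22 GB → drive 7 (remaining 10 GB)
Final drives: [31] [20] [18,9,5] [31] [21] [18] [22].

7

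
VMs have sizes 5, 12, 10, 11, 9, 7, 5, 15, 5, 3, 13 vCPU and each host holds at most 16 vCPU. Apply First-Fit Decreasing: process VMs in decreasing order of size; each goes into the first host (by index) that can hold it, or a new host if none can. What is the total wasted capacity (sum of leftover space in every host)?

17

Sorted descending: 15, 13, 12, 11, 10, 9, 7, 5, 5, 5, 3.
15 vCPU → host 1 (remaining 1 vCPU)
13 vCPU → host 2 (remaining 3 vCPU)
12 vCPU → host 3 (remaining 4 vCPU)
11 vCPU → host 4 (remaining 5 vCPU)
10 vCPU → host 5 (remaining 6 vCPU)
9 vCPU → host 6 (remaining 7 vCPU)
7 vCPU → host 6 (remaining 0 vCPU)
5 vCPU → host 4 (remaining 0 vCPU)
5 vCPU → host 5 (remaining 1 vCPU)
5 vCPU → host 7 (remaining 11 vCPU)
3 vCPU → host 2 (remaining 0 vCPU)
7 hosts × 16 vCPU = 112 vCPU; used 95 vCPU; unused 17 vCPU.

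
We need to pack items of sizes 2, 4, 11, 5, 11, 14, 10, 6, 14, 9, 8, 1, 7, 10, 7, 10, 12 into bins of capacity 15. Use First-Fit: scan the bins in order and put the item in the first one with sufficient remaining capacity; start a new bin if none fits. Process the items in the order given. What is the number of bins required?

12

bin 1: place 2, 13 left
bin 1: place 4, 9 left
bin 2: place 11, 4 left
bin 1: place 5, 4 left
bin 3: place 11, 4 left
bin 4: place 14, 1 left
bin 5: place 10, 5 left
bin 6: place 6, 9 left
bin 7: place 14, 1 left
bin 6: place 9, 0 left
bin 8: place 8, 7 left
bin 1: place 1, 3 left
bin 8: place 7, 0 left
bin 9: place 10, 5 left
bin 10: place 7, 8 left
bin 11: place 10, 5 left
bin 12: place 12, 3 left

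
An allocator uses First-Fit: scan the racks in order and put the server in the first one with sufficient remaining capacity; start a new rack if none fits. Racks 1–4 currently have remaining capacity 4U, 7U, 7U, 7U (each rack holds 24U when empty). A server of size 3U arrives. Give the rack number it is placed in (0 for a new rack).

Racks with room: rack 1 (4U), rack 2 (7U), rack 3 (7U), rack 4 (7U).
The first with room is rack 1.

1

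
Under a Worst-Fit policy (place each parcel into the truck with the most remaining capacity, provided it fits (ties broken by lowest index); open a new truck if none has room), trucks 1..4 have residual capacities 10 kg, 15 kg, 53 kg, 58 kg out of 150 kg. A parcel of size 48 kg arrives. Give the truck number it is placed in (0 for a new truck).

Trucks with room: truck 3 (53 kg), truck 4 (58 kg).
Most room is truck 4 with 58 kg free.

4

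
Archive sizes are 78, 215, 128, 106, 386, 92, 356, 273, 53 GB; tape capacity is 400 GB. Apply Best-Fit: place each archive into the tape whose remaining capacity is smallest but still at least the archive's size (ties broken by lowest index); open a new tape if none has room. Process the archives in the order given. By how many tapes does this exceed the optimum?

Best-Fit: [78,215,106] [128,92] [386] [356] [273,53] → 5 tapes.
Total size 1687 GB; any packing needs at least ⌈1687/400⌉ = 5 tapes.
So 5 is already optimal.

0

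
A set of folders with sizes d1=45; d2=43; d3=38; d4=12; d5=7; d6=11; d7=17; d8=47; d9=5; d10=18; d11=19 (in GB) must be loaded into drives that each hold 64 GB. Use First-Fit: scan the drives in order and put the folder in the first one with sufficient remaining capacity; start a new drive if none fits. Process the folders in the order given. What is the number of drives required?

Put d1 (45 GB) in drive 1; 19 GB remain.
Put d2 (43 GB) in drive 2; 21 GB remain.
Put d3 (38 GB) in drive 3; 26 GB remain.
Put d4 (12 GB) in drive 1; 7 GB remain.
Put d5 (7 GB) in drive 1; 0 GB remain.
Put d6 (11 GB) in drive 2; 10 GB remain.
Put d7 (17 GB) in drive 3; 9 GB remain.
Put d8 (47 GB) in drive 4; 17 GB remain.
Put d9 (5 GB) in drive 2; 5 GB remain.
Put d10 (18 GB) in drive 5; 46 GB remain.
Put d11 (19 GB) in drive 5; 27 GB remain.

5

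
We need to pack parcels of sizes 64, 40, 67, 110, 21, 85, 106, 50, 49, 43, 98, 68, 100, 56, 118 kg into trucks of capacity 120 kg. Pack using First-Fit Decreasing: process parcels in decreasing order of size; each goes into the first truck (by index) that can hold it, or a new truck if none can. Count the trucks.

Sorted descending: 118, 110, 106, 100, 98, 85, 68, 67, 64, 56, 50, 49, 43, 40, 21.
118 kg → truck 1 (remaining 2 kg)
110 kg → truck 2 (remaining 10 kg)
106 kg → truck 3 (remaining 14 kg)
100 kg → truck 4 (remaining 20 kg)
98 kg → truck 5 (remaining 22 kg)
85 kg → truck 6 (remaining 35 kg)
68 kg → truck 7 (remaining 52 kg)
67 kg → truck 8 (remaining 53 kg)
64 kg → truck 9 (remaining 56 kg)
56 kg → truck 9 (remaining 0 kg)
50 kg → truck 7 (remaining 2 kg)
49 kg → truck 8 (remaining 4 kg)
43 kg → truck 10 (remaining 77 kg)
40 kg → truck 10 (remaining 37 kg)
21 kg → truck 5 (remaining 1 kg)

10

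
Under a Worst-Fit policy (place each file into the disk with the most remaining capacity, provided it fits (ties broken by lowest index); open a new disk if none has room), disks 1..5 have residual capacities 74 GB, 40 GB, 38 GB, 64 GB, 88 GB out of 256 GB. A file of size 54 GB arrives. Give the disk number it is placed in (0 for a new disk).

5

Disks with room: disk 1 (74 GB), disk 4 (64 GB), disk 5 (88 GB).
Most room is disk 5 with 88 GB free.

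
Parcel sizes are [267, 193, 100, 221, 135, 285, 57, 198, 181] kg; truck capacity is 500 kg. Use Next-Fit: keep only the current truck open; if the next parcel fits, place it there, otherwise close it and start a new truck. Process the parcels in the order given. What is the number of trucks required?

4

truck 1: place 267 kg, 233 kg left
truck 1: place 193 kg, 40 kg left
truck 2: place 100 kg, 400 kg left
truck 2: place 221 kg, 179 kg left
truck 2: place 135 kg, 44 kg left
truck 3: place 285 kg, 215 kg left
truck 3: place 57 kg, 158 kg left
truck 4: place 198 kg, 302 kg left
truck 4: place 181 kg, 121 kg left
Final trucks: [267,193] [100,221,135] [285,57] [198,181].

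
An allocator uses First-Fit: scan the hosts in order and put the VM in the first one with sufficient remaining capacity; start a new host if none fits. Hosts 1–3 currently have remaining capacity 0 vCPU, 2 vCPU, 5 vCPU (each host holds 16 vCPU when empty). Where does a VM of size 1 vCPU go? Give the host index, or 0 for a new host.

Hosts with room: host 2 (2 vCPU), host 3 (5 vCPU).
The first with room is host 2.

2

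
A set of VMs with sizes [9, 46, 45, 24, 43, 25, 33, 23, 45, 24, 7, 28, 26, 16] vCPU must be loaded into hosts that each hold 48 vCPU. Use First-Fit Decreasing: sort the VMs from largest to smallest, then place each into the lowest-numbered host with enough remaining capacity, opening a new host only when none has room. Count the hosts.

Sorted descending: 46, 45, 45, 43, 33, 28, 26, 25, 24, 24, 23, 16, 9, 7.
host 1: place 46 vCPU, 2 vCPU left
host 2: place 45 vCPU, 3 vCPU left
host 3: place 45 vCPU, 3 vCPU left
host 4: place 43 vCPU, 5 vCPU left
host 5: place 33 vCPU, 15 vCPU left
host 6: place 28 vCPU, 20 vCPU left
host 7: place 26 vCPU, 22 vCPU left
host 8: place 25 vCPU, 23 vCPU left
host 9: place 24 vCPU, 24 vCPU left
host 9: place 24 vCPU, 0 vCPU left
host 8: place 23 vCPU, 0 vCPU left
host 6: place 16 vCPU, 4 vCPU left
host 5: place 9 vCPU, 6 vCPU left
host 7: place 7 vCPU, 15 vCPU left
Final hosts: [46] [45] [45] [43] [33,9] [28,16] [26,7] [25,23] [24,24].

9 hosts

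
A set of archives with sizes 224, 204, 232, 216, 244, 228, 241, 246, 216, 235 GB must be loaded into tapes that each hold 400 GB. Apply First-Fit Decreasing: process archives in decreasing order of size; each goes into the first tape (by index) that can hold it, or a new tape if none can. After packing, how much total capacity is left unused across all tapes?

Sorted descending: 246, 244, 241, 235, 232, 228, 224, 216, 216, 204.
Put 246 GB in tape 1; 154 GB remain.
Put 244 GB in tape 2; 156 GB remain.
Put 241 GB in tape 3; 159 GB remain.
Put 235 GB in tape 4; 165 GB remain.
Put 232 GB in tape 5; 168 GB remain.
Put 228 GB in tape 6; 172 GB remain.
Put 224 GB in tape 7; 176 GB remain.
Put 216 GB in tape 8; 184 GB remain.
Put 216 GB in tape 9; 184 GB remain.
Put 204 GB in tape 10; 196 GB remain.
10 tapes × 400 GB = 4000 GB; used 2286 GB; unused 1714 GB.

1714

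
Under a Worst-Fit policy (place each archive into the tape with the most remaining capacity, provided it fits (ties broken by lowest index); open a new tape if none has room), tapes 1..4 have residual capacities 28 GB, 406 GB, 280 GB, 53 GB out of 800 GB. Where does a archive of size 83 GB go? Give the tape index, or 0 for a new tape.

Tapes with room: tape 2 (406 GB), tape 3 (280 GB).
Most room is tape 2 with 406 GB free.

2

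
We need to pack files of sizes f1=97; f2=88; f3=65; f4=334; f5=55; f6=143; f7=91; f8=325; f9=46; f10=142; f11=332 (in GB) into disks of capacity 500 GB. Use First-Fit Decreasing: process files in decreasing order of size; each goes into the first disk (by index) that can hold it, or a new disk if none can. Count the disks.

4

Sorted descending: 334, 332, 325, 143, 142, 97, 91, 88, 65, 55, 46.
334 GB → disk 1 (remaining 166 GB)
332 GB → disk 2 (remaining 168 GB)
325 GB → disk 3 (remaining 175 GB)
143 GB → disk 1 (remaining 23 GB)
142 GB → disk 2 (remaining 26 GB)
97 GB → disk 3 (remaining 78 GB)
91 GB → disk 4 (remaining 409 GB)
88 GB → disk 4 (remaining 321 GB)
65 GB → disk 3 (remaining 13 GB)
55 GB → disk 4 (remaining 266 GB)
46 GB → disk 4 (remaining 220 GB)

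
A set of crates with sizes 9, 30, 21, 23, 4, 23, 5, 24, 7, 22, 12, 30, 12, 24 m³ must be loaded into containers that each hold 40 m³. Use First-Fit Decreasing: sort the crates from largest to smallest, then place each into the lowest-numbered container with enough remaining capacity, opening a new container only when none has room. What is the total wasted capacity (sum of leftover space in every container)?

Sorted descending: 30, 30, 24, 24, 23, 23, 22, 21, 12, 12, 9, 7, 5, 4.
container 1: place 30 m³, 10 m³ left
container 2: place 30 m³, 10 m³ left
container 3: place 24 m³, 16 m³ left
container 4: place 24 m³, 16 m³ left
container 5: place 23 m³, 17 m³ left
container 6: place 23 m³, 17 m³ left
container 7: place 22 m³, 18 m³ left
container 8: place 21 m³, 19 m³ left
container 3: place 12 m³, 4 m³ left
container 4: place 12 m³, 4 m³ left
container 1: place 9 m³, 1 m³ left
container 2: place 7 m³, 3 m³ left
container 5: place 5 m³, 12 m³ left
container 3: place 4 m³, 0 m³ left
8 containers × 40 m³ = 320 m³; used 246 m³; unused 74 m³.

74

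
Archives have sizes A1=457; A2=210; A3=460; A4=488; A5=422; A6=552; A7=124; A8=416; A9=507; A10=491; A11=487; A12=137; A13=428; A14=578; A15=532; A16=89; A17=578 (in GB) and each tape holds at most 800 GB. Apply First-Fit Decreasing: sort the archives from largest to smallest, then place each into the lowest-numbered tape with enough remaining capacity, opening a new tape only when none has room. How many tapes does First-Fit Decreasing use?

13

Sorted descending: 578, 578, 552, 532, 507, 491, 488, 487, 460, 457, 428, 422, 416, 210, 137, 124, 89.
Put 578 GB in tape 1; 222 GB remain.
Put 578 GB in tape 2; 222 GB remain.
Put 552 GB in tape 3; 248 GB remain.
Put 532 GB in tape 4; 268 GB remain.
Put 507 GB in tape 5; 293 GB remain.
Put 491 GB in tape 6; 309 GB remain.
Put 488 GB in tape 7; 312 GB remain.
Put 487 GB in tape 8; 313 GB remain.
Put 460 GB in tape 9; 340 GB remain.
Put 457 GB in tape 10; 343 GB remain.
Put 428 GB in tape 11; 372 GB remain.
Put 422 GB in tape 12; 378 GB remain.
Put 416 GB in tape 13; 384 GB remain.
Put 210 GB in tape 1; 12 GB remain.
Put 137 GB in tape 2; 85 GB remain.
Put 124 GB in tape 3; 124 GB remain.
Put 89 GB in tape 3; 35 GB remain.
Final tapes: [578,210] [578,137] [552,124,89] [532] [507] [491] [488] [487] [460] [457] [428] [422] [416].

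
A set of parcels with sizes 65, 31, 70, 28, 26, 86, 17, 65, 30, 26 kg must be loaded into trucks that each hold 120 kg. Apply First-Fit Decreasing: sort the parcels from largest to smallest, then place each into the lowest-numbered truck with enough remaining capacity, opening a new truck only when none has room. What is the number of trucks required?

4 trucks

Sorted descending: 86, 70, 65, 65, 31, 30, 28, 26, 26, 17.
truck 1: place 86 kg, 34 kg left
truck 2: place 70 kg, 50 kg left
truck 3: place 65 kg, 55 kg left
truck 4: place 65 kg, 55 kg left
truck 1: place 31 kg, 3 kg left
truck 2: place 30 kg, 20 kg left
truck 3: place 28 kg, 27 kg left
truck 3: place 26 kg, 1 kg left
truck 4: place 26 kg, 29 kg left
truck 2: place 17 kg, 3 kg left
Final trucks: [86,31] [70,30,17] [65,28,26] [65,26].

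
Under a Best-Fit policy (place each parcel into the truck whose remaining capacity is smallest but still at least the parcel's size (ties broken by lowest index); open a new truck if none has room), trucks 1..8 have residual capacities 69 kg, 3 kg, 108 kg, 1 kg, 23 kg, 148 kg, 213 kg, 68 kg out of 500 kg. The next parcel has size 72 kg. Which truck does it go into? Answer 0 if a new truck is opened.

3

Trucks with room: truck 3 (108 kg), truck 6 (148 kg), truck 7 (213 kg).
Tightest fit is truck 3 with 108 kg free.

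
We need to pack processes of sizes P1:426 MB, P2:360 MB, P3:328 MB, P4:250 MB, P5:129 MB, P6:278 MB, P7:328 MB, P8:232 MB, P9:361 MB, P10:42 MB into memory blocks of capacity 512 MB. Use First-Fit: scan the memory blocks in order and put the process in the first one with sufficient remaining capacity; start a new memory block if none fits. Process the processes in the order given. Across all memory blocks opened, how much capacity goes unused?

850

memory block 1: place P1 (426 MB), 86 MB left
memory block 2: place P2 (360 MB), 152 MB left
memory block 3: place P3 (328 MB), 184 MB left
memory block 4: place P4 (250 MB), 262 MB left
memory block 2: place P5 (129 MB), 23 MB left
memory block 5: place P6 (278 MB), 234 MB left
memory block 6: place P7 (328 MB), 184 MB left
memory block 4: place P8 (232 MB), 30 MB left
memory block 7: place P9 (361 MB), 151 MB left
memory block 1: place P10 (42 MB), 44 MB left
7 memory blocks × 512 MB = 3584 MB; used 2734 MB; unused 850 MB.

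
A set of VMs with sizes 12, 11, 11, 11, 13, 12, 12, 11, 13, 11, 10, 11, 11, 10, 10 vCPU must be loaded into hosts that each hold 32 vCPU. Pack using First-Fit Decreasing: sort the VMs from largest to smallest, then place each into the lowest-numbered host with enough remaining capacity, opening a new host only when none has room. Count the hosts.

Sorted descending: 13, 13, 12, 12, 12, 11, 11, 11, 11, 11, 11, 11, 10, 10, 10.
host 1: place 13 vCPU, 19 vCPU left
host 1: place 13 vCPU, 6 vCPU left
host 2: place 12 vCPU, 20 vCPU left
host 2: place 12 vCPU, 8 vCPU left
host 3: place 12 vCPU, 20 vCPU left
host 3: place 11 vCPU, 9 vCPU left
host 4: place 11 vCPU, 21 vCPU left
host 4: place 11 vCPU, 10 vCPU left
host 5: place 11 vCPU, 21 vCPU left
host 5: place 11 vCPU, 10 vCPU left
host 6: place 11 vCPU, 21 vCPU left
host 6: place 11 vCPU, 10 vCPU left
host 4: place 10 vCPU, 0 vCPU left
host 5: place 10 vCPU, 0 vCPU left
host 6: place 10 vCPU, 0 vCPU left

6 hosts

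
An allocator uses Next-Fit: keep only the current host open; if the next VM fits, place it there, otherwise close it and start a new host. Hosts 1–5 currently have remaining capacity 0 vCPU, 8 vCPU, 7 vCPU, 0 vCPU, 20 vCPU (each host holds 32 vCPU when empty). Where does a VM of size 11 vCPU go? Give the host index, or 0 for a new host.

Next-Fit only looks at host 5, which has 20 vCPU free.
11 vCPU fits there.

5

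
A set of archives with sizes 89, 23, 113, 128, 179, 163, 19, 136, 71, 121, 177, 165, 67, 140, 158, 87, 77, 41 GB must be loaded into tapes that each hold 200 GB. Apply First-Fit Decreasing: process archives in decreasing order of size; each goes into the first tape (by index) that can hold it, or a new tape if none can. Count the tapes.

11 tapes

Sorted descending: 179, 177, 165, 163, 158, 140, 136, 128, 121, 113, 89, 87, 77, 71, 67, 41, 23, 19.
Put 179 GB in tape 1; 21 GB remain.
Put 177 GB in tape 2; 23 GB remain.
Put 165 GB in tape 3; 35 GB remain.
Put 163 GB in tape 4; 37 GB remain.
Put 158 GB in tape 5; 42 GB remain.
Put 140 GB in tape 6; 60 GB remain.
Put 136 GB in tape 7; 64 GB remain.
Put 128 GB in tape 8; 72 GB remain.
Put 121 GB in tape 9; 79 GB remain.
Put 113 GB in tape 10; 87 GB remain.
Put 89 GB in tape 11; 111 GB remain.
Put 87 GB in tape 10; 0 GB remain.
Put 77 GB in tape 9; 2 GB remain.
Put 71 GB in tape 8; 1 GB remain.
Put 67 GB in tape 11; 44 GB remain.
Put 41 GB in tape 5; 1 GB remain.
Put 23 GB in tape 2; 0 GB remain.
Put 19 GB in tape 1; 2 GB remain.
Final tapes: [179,19] [177,23] [165] [163] [158,41] [140] [136] [128,71] [121,77] [113,87] [89,67].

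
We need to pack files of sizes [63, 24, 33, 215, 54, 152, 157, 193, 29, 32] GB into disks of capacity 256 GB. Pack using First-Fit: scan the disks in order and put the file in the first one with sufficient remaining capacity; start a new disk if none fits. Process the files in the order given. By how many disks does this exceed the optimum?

First-Fit: [63,24,33,54,29,32] [215] [152] [157] [193] → 5 disks.
Total size 952 GB; any packing needs at least ⌈952/256⌉ = 4 disks.
An optimal packing achieves that bound: [215,33] [193,63] [157,54,32] [152,29,24] → 4 disks.
Excess: 5 − 4 = 1.

1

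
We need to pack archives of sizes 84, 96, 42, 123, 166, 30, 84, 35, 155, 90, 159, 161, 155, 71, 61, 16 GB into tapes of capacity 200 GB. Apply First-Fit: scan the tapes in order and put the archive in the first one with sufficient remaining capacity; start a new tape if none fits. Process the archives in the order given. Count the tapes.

Put 84 GB in tape 1; 116 GB remain.
Put 96 GB in tape 1; 20 GB remain.
Put 42 GB in tape 2; 158 GB remain.
Put 123 GB in tape 2; 35 GB remain.
Put 166 GB in tape 3; 34 GB remain.
Put 30 GB in tape 2; 5 GB remain.
Put 84 GB in tape 4; 116 GB remain.
Put 35 GB in tape 4; 81 GB remain.
Put 155 GB in tape 5; 45 GB remain.
Put 90 GB in tape 6; 110 GB remain.
Put 159 GB in tape 7; 41 GB remain.
Put 161 GB in tape 8; 39 GB remain.
Put 155 GB in tape 9; 45 GB remain.
Put 71 GB in tape 4; 10 GB remain.
Put 61 GB in tape 6; 49 GB remain.
Put 16 GB in tape 1; 4 GB remain.

9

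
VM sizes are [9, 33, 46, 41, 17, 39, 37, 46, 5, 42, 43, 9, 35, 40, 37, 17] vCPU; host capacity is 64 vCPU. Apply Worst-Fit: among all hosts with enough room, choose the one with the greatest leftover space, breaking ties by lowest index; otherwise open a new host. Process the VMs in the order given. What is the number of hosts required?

11

host 1: place 9 vCPU, 55 vCPU left
host 1: place 33 vCPU, 22 vCPU left
host 2: place 46 vCPU, 18 vCPU left
host 3: place 41 vCPU, 23 vCPU left
host 3: place 17 vCPU, 6 vCPU left
host 4: place 39 vCPU, 25 vCPU left
host 5: place 37 vCPU, 27 vCPU left
host 6: place 46 vCPU, 18 vCPU left
host 5: place 5 vCPU, 22 vCPU left
host 7: place 42 vCPU, 22 vCPU left
host 8: place 43 vCPU, 21 vCPU left
host 4: place 9 vCPU, 16 vCPU left
host 9: place 35 vCPU, 29 vCPU left
host 10: place 40 vCPU, 24 vCPU left
host 11: place 37 vCPU, 27 vCPU left
host 9: place 17 vCPU, 12 vCPU left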